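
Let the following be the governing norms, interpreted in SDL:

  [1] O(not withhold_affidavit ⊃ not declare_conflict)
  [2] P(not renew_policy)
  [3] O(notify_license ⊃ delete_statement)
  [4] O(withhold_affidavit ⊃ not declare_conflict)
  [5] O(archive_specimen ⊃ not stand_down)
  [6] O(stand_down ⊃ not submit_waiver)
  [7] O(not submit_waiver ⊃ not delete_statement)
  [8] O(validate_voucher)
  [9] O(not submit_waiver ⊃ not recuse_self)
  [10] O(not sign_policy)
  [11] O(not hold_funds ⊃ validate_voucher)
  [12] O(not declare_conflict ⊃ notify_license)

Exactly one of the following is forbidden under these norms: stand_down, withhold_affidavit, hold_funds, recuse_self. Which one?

stand_down

Premises 4 and 1 are O(withhold_affidavit ⊃ not declare_conflict) and O(not withhold_affidavit ⊃ not declare_conflict); every ideal world satisfies withhold_affidavit or not withhold_affidavit, so in either case not declare_conflict holds — hence O(not declare_conflict).
Applying K to premise 12 (O(not declare_conflict ⊃ notify_license)) and O(not declare_conflict) yields O(notify_license).
From O(notify_license) and premise 3, O(notify_license ⊃ delete_statement), we obtain O(delete_statement).
Premise 7 is O(not submit_waiver ⊃ not delete_statement); contrapositively O(delete_statement ⊃ submit_waiver). Since O(delete_statement) holds, K gives O(submit_waiver).
The contrapositive of premise 6 (O(stand_down ⊃ not submit_waiver)) is O(submit_waiver ⊃ not stand_down), and O(submit_waiver) is already established, so O(not stand_down).
So O(not stand_down) holds, i.e. stand_down is forbidden. None of the other listed options is forbidden under the premises.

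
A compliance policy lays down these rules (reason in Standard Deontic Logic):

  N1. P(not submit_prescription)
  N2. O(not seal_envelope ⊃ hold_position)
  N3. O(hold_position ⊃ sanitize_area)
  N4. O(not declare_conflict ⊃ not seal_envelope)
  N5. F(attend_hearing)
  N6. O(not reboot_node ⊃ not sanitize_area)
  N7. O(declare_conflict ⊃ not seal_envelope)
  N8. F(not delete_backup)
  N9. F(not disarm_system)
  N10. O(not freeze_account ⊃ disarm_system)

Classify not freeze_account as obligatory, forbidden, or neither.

Neither

Premise 10 is O(not freeze_account ⊃ disarm_system); even if O(disarm_system) held, inferring O(not freeze_account) would be affirming the consequent — invalid.
No premise or chain of K-axiom applications forces O(not freeze_account), and none forces O(freeze_account). So not freeze_account is neither obligatory nor forbidden under these norms.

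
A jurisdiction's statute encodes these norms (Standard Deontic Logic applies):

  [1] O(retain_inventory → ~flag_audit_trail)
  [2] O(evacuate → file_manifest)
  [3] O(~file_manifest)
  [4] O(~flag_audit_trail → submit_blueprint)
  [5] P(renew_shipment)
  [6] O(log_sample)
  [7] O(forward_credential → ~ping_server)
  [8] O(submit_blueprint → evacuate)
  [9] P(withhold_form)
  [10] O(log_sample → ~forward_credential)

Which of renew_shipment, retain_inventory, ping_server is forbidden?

retain_inventory

Premise 3 states O(~file_manifest) outright.
Premise 2 is O(evacuate → file_manifest); contrapositively O(~file_manifest → ~evacuate). Since O(~file_manifest) holds, K gives O(~evacuate).
Premise 8, O(submit_blueprint → evacuate), contraposes to O(~evacuate → ~submit_blueprint); with O(~evacuate) we get O(~submit_blueprint).
Premise 4 is O(~flag_audit_trail → submit_blueprint); contrapositively O(~submit_blueprint → flag_audit_trail). Since O(~submit_blueprint) holds, K gives O(flag_audit_trail).
The contrapositive of premise 1 (O(retain_inventory → ~flag_audit_trail)) is O(flag_audit_trail → ~retain_inventory), and O(flag_audit_trail) is already established, so O(~retain_inventory).
So O(~retain_inventory) holds, i.e. retain_inventory is forbidden. None of the other listed options is forbidden under the premises.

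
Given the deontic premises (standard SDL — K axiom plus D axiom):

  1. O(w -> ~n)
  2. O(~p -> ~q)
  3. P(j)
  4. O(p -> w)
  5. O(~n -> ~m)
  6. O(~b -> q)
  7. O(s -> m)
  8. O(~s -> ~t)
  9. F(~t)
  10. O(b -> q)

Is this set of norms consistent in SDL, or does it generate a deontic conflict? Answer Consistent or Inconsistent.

By case analysis on ~b: premise 6 gives O(~b -> q) and premise 10 gives O(b -> q), so O(q) either way.
The contrapositive of premise 2 (O(~p -> ~q)) is O(q -> p), and O(q) is already established, so O(p).
Applying K to premise 4 (O(p -> w)) and O(p) yields O(w).
With premise 1, O(w -> ~n), the K-axiom yields O(~n).
Premise 5 is O(~n -> ~m); since O(~n), deontic closure gives O(~m).
Premise 7, O(s -> m), contraposes to O(~m -> ~s); with O(~m) we get O(~s).
Premise 8 is O(~s -> ~t); since O(~s), deontic closure gives O(~t).
However, F(~t) at premise 9 amounts to O(t).
We now have both O(~t) and O(t) — t is simultaneously obligatory and forbidden, violating the D-axiom.

Inconsistent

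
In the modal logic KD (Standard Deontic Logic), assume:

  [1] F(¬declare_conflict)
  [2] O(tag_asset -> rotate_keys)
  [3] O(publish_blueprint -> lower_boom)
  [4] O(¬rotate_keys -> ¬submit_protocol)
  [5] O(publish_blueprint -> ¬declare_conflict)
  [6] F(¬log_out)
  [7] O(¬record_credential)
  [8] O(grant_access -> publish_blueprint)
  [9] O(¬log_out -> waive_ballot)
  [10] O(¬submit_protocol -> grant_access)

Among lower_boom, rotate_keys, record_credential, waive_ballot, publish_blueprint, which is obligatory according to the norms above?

rotate_keys

Premise 1, F(¬declare_conflict), is equivalent to O(declare_conflict).
The contrapositive of premise 5 (O(publish_blueprint -> ¬declare_conflict)) is O(declare_conflict -> ¬publish_blueprint), and O(declare_conflict) is already established, so O(¬publish_blueprint).
The contrapositive of premise 8 (O(grant_access -> publish_blueprint)) is O(¬publish_blueprint -> ¬grant_access), and O(¬publish_blueprint) is already established, so O(¬grant_access).
Premise 10 is O(¬submit_protocol -> grant_access); contrapositively O(¬grant_access -> submit_protocol). Since O(¬grant_access) holds, K gives O(submit_protocol).
Premise 4 is O(¬rotate_keys -> ¬submit_protocol); contrapositively O(submit_protocol -> rotate_keys). Since O(submit_protocol) holds, K gives O(rotate_keys).
So O(rotate_keys) holds — rotate_keys is obligatory. None of the other listed options is made obligatory by any chain of premises.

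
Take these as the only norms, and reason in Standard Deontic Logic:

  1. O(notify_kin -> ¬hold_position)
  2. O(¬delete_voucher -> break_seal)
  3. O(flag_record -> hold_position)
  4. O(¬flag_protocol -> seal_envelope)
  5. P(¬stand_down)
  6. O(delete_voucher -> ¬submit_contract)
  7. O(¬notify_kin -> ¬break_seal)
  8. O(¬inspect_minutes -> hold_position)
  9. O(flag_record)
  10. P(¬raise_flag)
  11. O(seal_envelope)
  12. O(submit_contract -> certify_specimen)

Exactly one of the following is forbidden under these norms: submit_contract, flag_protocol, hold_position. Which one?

submit_contract

Premise 9 gives O(flag_record).
Premise 3 is O(flag_record -> hold_position); since O(flag_record), deontic closure gives O(hold_position).
Premise 1 is O(notify_kin -> ¬hold_position); contrapositively O(hold_position -> ¬notify_kin). Since O(hold_position) holds, K gives O(¬notify_kin).
With premise 7, O(¬notify_kin -> ¬break_seal), the K-axiom yields O(¬break_seal).
The contrapositive of premise 2 (O(¬delete_voucher -> break_seal)) is O(¬break_seal -> delete_voucher), and O(¬break_seal) is already established, so O(delete_voucher).
From O(delete_voucher) and premise 6, O(delete_voucher -> ¬submit_contract), we obtain O(¬submit_contract).
So O(¬submit_contract) holds, i.e. submit_contract is forbidden. None of the other listed options is forbidden under the premises.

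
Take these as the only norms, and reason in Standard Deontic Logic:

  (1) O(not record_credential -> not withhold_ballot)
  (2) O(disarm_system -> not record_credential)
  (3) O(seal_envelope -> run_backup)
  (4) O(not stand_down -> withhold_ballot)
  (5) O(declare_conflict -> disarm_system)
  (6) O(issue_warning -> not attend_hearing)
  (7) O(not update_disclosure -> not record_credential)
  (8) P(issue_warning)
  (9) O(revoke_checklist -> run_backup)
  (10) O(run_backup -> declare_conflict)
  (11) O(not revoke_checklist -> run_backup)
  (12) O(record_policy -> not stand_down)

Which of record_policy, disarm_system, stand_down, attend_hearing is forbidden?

record_policy

Premises 9 and 11 are O(revoke_checklist -> run_backup) and O(not revoke_checklist -> run_backup); every ideal world satisfies revoke_checklist or not revoke_checklist, so in either case run_backup holds — hence O(run_backup).
Premise 10 is O(run_backup -> declare_conflict); since O(run_backup), deontic closure gives O(declare_conflict).
From O(declare_conflict) and premise 5, O(declare_conflict -> disarm_system), we obtain O(disarm_system).
From O(disarm_system) and premise 2, O(disarm_system -> not record_credential), we obtain O(not record_credential).
Applying K to premise 1 (O(not record_credential -> not withhold_ballot)) and O(not record_credential) yields O(not withhold_ballot).
Premise 4 is O(not stand_down -> withhold_ballot); contrapositively O(not withhold_ballot -> stand_down). Since O(not withhold_ballot) holds, K gives O(stand_down).
The contrapositive of premise 12 (O(record_policy -> not stand_down)) is O(stand_down -> not record_policy), and O(stand_down) is already established, so O(not record_policy).
So O(not record_policy) holds, i.e. record_policy is forbidden. None of the other listed options is forbidden under the premises.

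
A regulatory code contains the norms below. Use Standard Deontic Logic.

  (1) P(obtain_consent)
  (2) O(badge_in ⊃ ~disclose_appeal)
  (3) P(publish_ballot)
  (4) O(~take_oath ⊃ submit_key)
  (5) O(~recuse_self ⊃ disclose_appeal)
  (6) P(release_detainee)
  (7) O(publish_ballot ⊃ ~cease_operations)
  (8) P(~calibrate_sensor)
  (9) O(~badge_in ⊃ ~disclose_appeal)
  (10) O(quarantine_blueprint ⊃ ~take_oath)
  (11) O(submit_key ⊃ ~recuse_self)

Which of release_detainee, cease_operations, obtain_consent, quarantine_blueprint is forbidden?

By case analysis on badge_in: premise 2 gives O(badge_in ⊃ ~disclose_appeal) and premise 9 gives O(~badge_in ⊃ ~disclose_appeal), so O(~disclose_appeal) either way.
The contrapositive of premise 5 (O(~recuse_self ⊃ disclose_appeal)) is O(~disclose_appeal ⊃ recuse_self), and O(~disclose_appeal) is already established, so O(recuse_self).
The contrapositive of premise 11 (O(submit_key ⊃ ~recuse_self)) is O(recuse_self ⊃ ~submit_key), and O(recuse_self) is already established, so O(~submit_key).
Premise 4 is O(~take_oath ⊃ submit_key); contrapositively O(~submit_key ⊃ take_oath). Since O(~submit_key) holds, K gives O(take_oath).
Premise 10 is O(quarantine_blueprint ⊃ ~take_oath); contrapositively O(take_oath ⊃ ~quarantine_blueprint). Since O(take_oath) holds, K gives O(~quarantine_blueprint).
So O(~quarantine_blueprint) holds, i.e. quarantine_blueprint is forbidden. None of the other listed options is forbidden under the premises.

quarantine_blueprint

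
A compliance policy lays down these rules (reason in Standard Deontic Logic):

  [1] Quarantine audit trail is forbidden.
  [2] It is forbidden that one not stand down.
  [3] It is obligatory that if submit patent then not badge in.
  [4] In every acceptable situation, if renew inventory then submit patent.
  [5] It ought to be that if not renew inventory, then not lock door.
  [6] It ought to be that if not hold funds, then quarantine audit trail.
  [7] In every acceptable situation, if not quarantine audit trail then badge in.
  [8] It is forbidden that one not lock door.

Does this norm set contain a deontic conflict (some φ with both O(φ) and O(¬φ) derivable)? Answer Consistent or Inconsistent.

Premise 8 is F(¬lock_door), i.e. O(lock_door).
Premise 5, O(¬renew_inventory → ¬lock_door), contraposes to O(lock_door → renew_inventory); with O(lock_door) we get O(renew_inventory).
With premise 4, O(renew_inventory → submit_patent), the K-axiom yields O(submit_patent).
Applying K to premise 3 (O(submit_patent → ¬badge_in)) and O(submit_patent) yields O(¬badge_in).
Premise 7 is O(¬quarantine_audit_trail → badge_in); contrapositively O(¬badge_in → quarantine_audit_trail). Since O(¬badge_in) holds, K gives O(quarantine_audit_trail).
Yet premise 1 is F(quarantine_audit_trail), i.e. O(¬quarantine_audit_trail).
We now have both O(quarantine_audit_trail) and O(¬quarantine_audit_trail) — quarantine_audit_trail is simultaneously obligatory and forbidden, violating the D-axiom.

Inconsistent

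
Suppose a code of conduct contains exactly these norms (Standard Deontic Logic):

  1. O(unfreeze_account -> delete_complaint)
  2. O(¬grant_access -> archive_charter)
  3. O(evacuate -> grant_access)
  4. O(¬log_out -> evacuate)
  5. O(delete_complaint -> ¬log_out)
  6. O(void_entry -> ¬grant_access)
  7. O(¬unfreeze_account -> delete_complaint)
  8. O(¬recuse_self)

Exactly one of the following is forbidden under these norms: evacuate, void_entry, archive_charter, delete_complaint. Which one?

void_entry

Premises 7 and 1 cover both cases: O(¬unfreeze_account -> delete_complaint) and O(unfreeze_account -> delete_complaint). Since ¬unfreeze_account ∨ unfreeze_account is a tautology, O(delete_complaint) follows.
With premise 5, O(delete_complaint -> ¬log_out), the K-axiom yields O(¬log_out).
Applying K to premise 4 (O(¬log_out -> evacuate)) and O(¬log_out) yields O(evacuate).
With premise 3, O(evacuate -> grant_access), the K-axiom yields O(grant_access).
The contrapositive of premise 6 (O(void_entry -> ¬grant_access)) is O(grant_access -> ¬void_entry), and O(grant_access) is already established, so O(¬void_entry).
So O(¬void_entry) holds, i.e. void_entry is forbidden. None of the other listed options is forbidden under the premises.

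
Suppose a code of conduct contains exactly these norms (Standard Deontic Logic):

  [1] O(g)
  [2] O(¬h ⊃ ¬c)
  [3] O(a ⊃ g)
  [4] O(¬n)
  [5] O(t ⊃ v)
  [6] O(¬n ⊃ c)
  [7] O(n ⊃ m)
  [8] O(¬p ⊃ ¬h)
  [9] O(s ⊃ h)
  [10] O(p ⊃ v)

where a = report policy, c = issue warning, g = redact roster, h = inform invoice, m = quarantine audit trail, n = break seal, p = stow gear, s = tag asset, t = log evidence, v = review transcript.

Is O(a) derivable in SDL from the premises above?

No

Premise 3 is O(a ⊃ g); even if O(g) held, inferring O(a) would be affirming the consequent — invalid.
No other premise forces O(a). An ideal world satisfying every premise can still have a false, so O(a) is not derivable.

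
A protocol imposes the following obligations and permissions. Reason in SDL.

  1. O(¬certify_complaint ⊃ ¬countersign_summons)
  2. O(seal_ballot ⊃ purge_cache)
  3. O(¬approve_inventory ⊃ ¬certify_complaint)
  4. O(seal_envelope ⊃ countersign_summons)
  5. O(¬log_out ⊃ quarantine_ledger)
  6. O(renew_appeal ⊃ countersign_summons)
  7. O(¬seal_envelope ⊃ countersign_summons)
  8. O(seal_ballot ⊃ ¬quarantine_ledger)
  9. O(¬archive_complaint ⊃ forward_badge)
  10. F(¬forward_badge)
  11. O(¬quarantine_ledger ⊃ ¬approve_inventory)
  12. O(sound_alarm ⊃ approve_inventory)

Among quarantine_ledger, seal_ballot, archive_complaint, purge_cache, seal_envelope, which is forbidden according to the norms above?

seal_ballot

Premises 4 and 7 are O(seal_envelope ⊃ countersign_summons) and O(¬seal_envelope ⊃ countersign_summons); every ideal world satisfies seal_envelope or ¬seal_envelope, so in either case countersign_summons holds — hence O(countersign_summons).
The contrapositive of premise 1 (O(¬certify_complaint ⊃ ¬countersign_summons)) is O(countersign_summons ⊃ certify_complaint), and O(countersign_summons) is already established, so O(certify_complaint).
The contrapositive of premise 3 (O(¬approve_inventory ⊃ ¬certify_complaint)) is O(certify_complaint ⊃ approve_inventory), and O(certify_complaint) is already established, so O(approve_inventory).
Premise 11 is O(¬quarantine_ledger ⊃ ¬approve_inventory); contrapositively O(approve_inventory ⊃ quarantine_ledger). Since O(approve_inventory) holds, K gives O(quarantine_ledger).
Premise 8 is O(seal_ballot ⊃ ¬quarantine_ledger); contrapositively O(quarantine_ledger ⊃ ¬seal_ballot). Since O(quarantine_ledger) holds, K gives O(¬seal_ballot).
So O(¬seal_ballot) holds, i.e. seal_ballot is forbidden. None of the other listed options is forbidden under the premises.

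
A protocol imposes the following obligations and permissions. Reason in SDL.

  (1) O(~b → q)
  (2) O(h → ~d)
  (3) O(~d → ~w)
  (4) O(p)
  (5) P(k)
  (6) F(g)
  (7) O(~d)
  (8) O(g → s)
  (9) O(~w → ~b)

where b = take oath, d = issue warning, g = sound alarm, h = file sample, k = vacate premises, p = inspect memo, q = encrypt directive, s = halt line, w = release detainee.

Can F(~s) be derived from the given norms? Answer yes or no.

No

Premise 8 is O(g → s), but O(g) is not derivable from the premises, so it does not yield O(s).
No other premise forces O(s). An ideal world satisfying every premise can still have ~s true, so F(~s) is not derivable.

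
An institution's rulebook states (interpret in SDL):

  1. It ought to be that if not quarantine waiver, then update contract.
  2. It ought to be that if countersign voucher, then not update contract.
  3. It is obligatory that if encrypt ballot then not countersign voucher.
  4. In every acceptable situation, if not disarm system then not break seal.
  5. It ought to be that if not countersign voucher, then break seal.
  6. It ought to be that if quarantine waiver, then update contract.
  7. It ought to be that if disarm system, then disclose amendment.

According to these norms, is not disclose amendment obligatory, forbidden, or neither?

Forbidden

By case analysis on quarantine_waiver: premise 6 gives O(quarantine_waiver → update_contract) and premise 1 gives O(¬quarantine_waiver → update_contract), so O(update_contract) either way.
Premise 2 is O(countersign_voucher → ¬update_contract); contrapositively O(update_contract → ¬countersign_voucher). Since O(update_contract) holds, K gives O(¬countersign_voucher).
Applying K to premise 5 (O(¬countersign_voucher → break_seal)) and O(¬countersign_voucher) yields O(break_seal).
Premise 4 is O(¬disarm_system → ¬break_seal); contrapositively O(break_seal → disarm_system). Since O(break_seal) holds, K gives O(disarm_system).
From O(disarm_system) and premise 7, O(disarm_system → disclose_amendment), we obtain O(disclose_amendment).
Premise 3 does not contribute to this derivation.
Thus O(disclose_amendment), which is F(¬disclose_amendment): ¬disclose_amendment is forbidden.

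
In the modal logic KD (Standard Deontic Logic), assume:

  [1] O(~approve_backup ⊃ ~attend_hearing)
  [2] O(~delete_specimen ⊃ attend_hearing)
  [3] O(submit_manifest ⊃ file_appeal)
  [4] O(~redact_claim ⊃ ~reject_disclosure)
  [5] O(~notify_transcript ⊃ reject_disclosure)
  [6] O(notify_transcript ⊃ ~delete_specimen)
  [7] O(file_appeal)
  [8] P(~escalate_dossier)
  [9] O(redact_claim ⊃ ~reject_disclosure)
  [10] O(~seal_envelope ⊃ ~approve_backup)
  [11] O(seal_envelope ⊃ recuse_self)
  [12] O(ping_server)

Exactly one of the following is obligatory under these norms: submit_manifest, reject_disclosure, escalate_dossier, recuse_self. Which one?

recuse_self

Premises 4 and 9 are O(~redact_claim ⊃ ~reject_disclosure) and O(redact_claim ⊃ ~reject_disclosure); every ideal world satisfies ~redact_claim or redact_claim, so in either case ~reject_disclosure holds — hence O(~reject_disclosure).
Premise 5 is O(~notify_transcript ⊃ reject_disclosure); contrapositively O(~reject_disclosure ⊃ notify_transcript). Since O(~reject_disclosure) holds, K gives O(notify_transcript).
Applying K to premise 6 (O(notify_transcript ⊃ ~delete_specimen)) and O(notify_transcript) yields O(~delete_specimen).
From O(~delete_specimen) and premise 2, O(~delete_specimen ⊃ attend_hearing), we obtain O(attend_hearing).
Premise 1, O(~approve_backup ⊃ ~attend_hearing), contraposes to O(attend_hearing ⊃ approve_backup); with O(attend_hearing) we get O(approve_backup).
Premise 10 is O(~seal_envelope ⊃ ~approve_backup); contrapositively O(approve_backup ⊃ seal_envelope). Since O(approve_backup) holds, K gives O(seal_envelope).
Applying K to premise 11 (O(seal_envelope ⊃ recuse_self)) and O(seal_envelope) yields O(recuse_self).
So O(recuse_self) holds — recuse_self is obligatory. None of the other listed options is made obligatory by any chain of premises.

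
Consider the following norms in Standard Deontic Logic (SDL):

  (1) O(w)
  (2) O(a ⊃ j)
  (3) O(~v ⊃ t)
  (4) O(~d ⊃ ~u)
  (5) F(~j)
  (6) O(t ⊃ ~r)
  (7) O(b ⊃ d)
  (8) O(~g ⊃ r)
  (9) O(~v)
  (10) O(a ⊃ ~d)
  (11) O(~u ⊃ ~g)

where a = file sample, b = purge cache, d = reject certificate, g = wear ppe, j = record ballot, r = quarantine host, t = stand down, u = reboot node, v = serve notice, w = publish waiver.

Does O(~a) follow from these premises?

Yes

From premise 9 we have O(~v).
Applying K to premise 3 (O(~v ⊃ t)) and O(~v) yields O(t).
With premise 6, O(t ⊃ ~r), the K-axiom yields O(~r).
The contrapositive of premise 8 (O(~g ⊃ r)) is O(~r ⊃ g), and O(~r) is already established, so O(g).
Premise 11 is O(~u ⊃ ~g); contrapositively O(g ⊃ u). Since O(g) holds, K gives O(u).
The contrapositive of premise 4 (O(~d ⊃ ~u)) is O(u ⊃ d), and O(u) is already established, so O(d).
Premise 10 is O(a ⊃ ~d); contrapositively O(d ⊃ ~a). Since O(d) holds, K gives O(~a).
Premises 1, 2, 5, 7 do not contribute to this derivation.
So O(~a) follows.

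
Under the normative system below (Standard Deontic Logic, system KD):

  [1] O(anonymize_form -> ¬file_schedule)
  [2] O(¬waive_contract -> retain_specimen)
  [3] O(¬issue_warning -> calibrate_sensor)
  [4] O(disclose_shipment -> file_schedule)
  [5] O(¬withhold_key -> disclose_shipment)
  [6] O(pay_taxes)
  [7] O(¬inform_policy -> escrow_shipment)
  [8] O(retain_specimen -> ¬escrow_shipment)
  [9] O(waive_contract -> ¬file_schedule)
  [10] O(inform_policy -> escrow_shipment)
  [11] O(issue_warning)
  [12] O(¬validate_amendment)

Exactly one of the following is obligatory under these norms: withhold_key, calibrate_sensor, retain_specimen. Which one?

withhold_key

By case analysis on ¬inform_policy: premise 7 gives O(¬inform_policy -> escrow_shipment) and premise 10 gives O(inform_policy -> escrow_shipment), so O(escrow_shipment) either way.
Premise 8, O(retain_specimen -> ¬escrow_shipment), contraposes to O(escrow_shipment -> ¬retain_specimen); with O(escrow_shipment) we get O(¬retain_specimen).
Premise 2 is O(¬waive_contract -> retain_specimen); contrapositively O(¬retain_specimen -> waive_contract). Since O(¬retain_specimen) holds, K gives O(waive_contract).
From O(waive_contract) and premise 9, O(waive_contract -> ¬file_schedule), we obtain O(¬file_schedule).
Premise 4 is O(disclose_shipment -> file_schedule); contrapositively O(¬file_schedule -> ¬disclose_shipment). Since O(¬file_schedule) holds, K gives O(¬disclose_shipment).
Premise 5 is O(¬withhold_key -> disclose_shipment); contrapositively O(¬disclose_shipment -> withhold_key). Since O(¬disclose_shipment) holds, K gives O(withhold_key).
So O(withhold_key) holds — withhold_key is obligatory. None of the other listed options is made obligatory by any chain of premises.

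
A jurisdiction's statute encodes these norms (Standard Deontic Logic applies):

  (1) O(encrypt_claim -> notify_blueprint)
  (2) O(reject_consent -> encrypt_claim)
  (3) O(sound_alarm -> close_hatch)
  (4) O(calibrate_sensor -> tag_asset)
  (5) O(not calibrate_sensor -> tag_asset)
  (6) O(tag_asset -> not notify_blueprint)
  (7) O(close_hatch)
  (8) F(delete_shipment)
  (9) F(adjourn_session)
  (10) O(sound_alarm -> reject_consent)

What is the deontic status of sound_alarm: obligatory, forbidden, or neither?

By case analysis on not calibrate_sensor: premise 5 gives O(not calibrate_sensor -> tag_asset) and premise 4 gives O(calibrate_sensor -> tag_asset), so O(tag_asset) either way.
From O(tag_asset) and premise 6, O(tag_asset -> not notify_blueprint), we obtain O(not notify_blueprint).
Premise 1, O(encrypt_claim -> notify_blueprint), contraposes to O(not notify_blueprint -> not encrypt_claim); with O(not notify_blueprint) we get O(not encrypt_claim).
Premise 2, O(reject_consent -> encrypt_claim), contraposes to O(not encrypt_claim -> not reject_consent); with O(not encrypt_claim) we get O(not reject_consent).
Premise 10, O(sound_alarm -> reject_consent), contraposes to O(not reject_consent -> not sound_alarm); with O(not reject_consent) we get O(not sound_alarm).
Premises 3, 7, 8, 9 do not contribute to this derivation.
Thus O(not sound_alarm), which is F(sound_alarm): sound_alarm is forbidden.

Forbidden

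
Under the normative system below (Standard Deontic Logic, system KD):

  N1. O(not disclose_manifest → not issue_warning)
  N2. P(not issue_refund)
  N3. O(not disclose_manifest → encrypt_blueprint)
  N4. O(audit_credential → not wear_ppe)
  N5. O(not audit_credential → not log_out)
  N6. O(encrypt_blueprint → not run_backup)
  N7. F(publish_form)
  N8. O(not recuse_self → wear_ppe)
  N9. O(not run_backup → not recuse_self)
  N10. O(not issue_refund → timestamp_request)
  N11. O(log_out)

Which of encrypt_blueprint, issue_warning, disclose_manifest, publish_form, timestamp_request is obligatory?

Premise 11 states O(log_out) outright.
Premise 5 is O(not audit_credential → not log_out); contrapositively O(log_out → audit_credential). Since O(log_out) holds, K gives O(audit_credential).
With premise 4, O(audit_credential → not wear_ppe), the K-axiom yields O(not wear_ppe).
Premise 8, O(not recuse_self → wear_ppe), contraposes to O(not wear_ppe → recuse_self); with O(not wear_ppe) we get O(recuse_self).
Premise 9, O(not run_backup → not recuse_self), contraposes to O(recuse_self → run_backup); with O(recuse_self) we get O(run_backup).
Premise 6, O(encrypt_blueprint → not run_backup), contraposes to O(run_backup → not encrypt_blueprint); with O(run_backup) we get O(not encrypt_blueprint).
Premise 3, O(not disclose_manifest → encrypt_blueprint), contraposes to O(not encrypt_blueprint → disclose_manifest); with O(not encrypt_blueprint) we get O(disclose_manifest).
So O(disclose_manifest) holds — disclose_manifest is obligatory. None of the other listed options is made obligatory by any chain of premises.

disclose_manifest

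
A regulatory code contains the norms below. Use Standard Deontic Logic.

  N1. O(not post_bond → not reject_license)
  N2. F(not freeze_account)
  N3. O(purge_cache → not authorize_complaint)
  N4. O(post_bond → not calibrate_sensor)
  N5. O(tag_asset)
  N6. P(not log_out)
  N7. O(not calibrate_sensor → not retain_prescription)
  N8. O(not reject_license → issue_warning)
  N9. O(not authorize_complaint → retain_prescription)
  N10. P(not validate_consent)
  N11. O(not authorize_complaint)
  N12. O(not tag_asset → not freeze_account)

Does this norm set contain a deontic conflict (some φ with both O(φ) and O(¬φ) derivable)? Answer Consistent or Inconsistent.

Premise 12 is O(not tag_asset → not freeze_account), but O(not tag_asset) is not derivable from the premises, so it does not yield O(not freeze_account).
So O(not freeze_account) is not derivable, and the apparent clash with O(freeze_account) does not arise.
A world satisfying every obligation exists (e.g. authorize_complaint=false, calibrate_sensor=true, freeze_account=true, issue_warning=true, log_out=false, post_bond=false, purge_cache=false, reject_license=false, retain_prescription=true, tag_asset=true, validate_consent=false); no atom is both obligatory and forbidden, so the set is consistent.

Consistent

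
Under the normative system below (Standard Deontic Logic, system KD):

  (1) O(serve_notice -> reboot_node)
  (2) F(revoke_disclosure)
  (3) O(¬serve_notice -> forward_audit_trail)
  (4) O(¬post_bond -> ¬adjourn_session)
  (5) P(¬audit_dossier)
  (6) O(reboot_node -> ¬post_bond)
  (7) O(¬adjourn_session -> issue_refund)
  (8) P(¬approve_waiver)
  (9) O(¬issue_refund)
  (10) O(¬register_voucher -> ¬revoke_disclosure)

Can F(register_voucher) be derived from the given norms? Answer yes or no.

Premise 10 is O(¬register_voucher -> ¬revoke_disclosure); even if O(¬revoke_disclosure) held, inferring O(¬register_voucher) would be affirming the consequent — invalid.
No other premise forces O(¬register_voucher). An ideal world satisfying every premise can still have register_voucher true, so F(register_voucher) is not derivable.

No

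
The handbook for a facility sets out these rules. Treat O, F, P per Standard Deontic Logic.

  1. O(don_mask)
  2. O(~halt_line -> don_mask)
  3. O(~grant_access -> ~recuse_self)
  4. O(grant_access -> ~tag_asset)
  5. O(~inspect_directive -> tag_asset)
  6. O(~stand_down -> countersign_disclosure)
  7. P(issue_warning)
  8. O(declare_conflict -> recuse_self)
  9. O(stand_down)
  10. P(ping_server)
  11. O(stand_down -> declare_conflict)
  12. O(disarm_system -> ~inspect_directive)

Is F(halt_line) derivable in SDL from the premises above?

Premise 2 is O(~halt_line -> don_mask); even if O(don_mask) held, inferring O(~halt_line) would be affirming the consequent — invalid.
No other premise forces O(~halt_line). An ideal world satisfying every premise can still have halt_line true, so F(halt_line) is not derivable.

No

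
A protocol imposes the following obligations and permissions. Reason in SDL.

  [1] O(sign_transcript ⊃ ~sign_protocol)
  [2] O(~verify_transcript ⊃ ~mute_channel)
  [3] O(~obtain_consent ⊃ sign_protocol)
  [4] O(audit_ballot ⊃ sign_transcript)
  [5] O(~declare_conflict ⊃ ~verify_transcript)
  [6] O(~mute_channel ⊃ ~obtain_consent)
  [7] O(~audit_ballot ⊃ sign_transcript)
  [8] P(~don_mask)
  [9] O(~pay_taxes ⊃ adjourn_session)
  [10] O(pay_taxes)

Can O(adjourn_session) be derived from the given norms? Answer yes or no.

No

Premise 9 is O(~pay_taxes ⊃ adjourn_session), but O(~pay_taxes) is not derivable from the premises, so it does not yield O(adjourn_session).
No other premise forces O(adjourn_session). An ideal world satisfying every premise can still have adjourn_session false, so O(adjourn_session) is not derivable.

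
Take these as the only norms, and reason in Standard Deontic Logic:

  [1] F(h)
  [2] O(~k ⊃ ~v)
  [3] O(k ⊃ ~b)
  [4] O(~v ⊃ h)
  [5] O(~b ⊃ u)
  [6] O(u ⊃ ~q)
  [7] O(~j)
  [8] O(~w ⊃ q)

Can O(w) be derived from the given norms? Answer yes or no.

Premise 1 is F(h), i.e. O(~h).
The contrapositive of premise 4 (O(~v ⊃ h)) is O(~h ⊃ v), and O(~h) is already established, so O(v).
The contrapositive of premise 2 (O(~k ⊃ ~v)) is O(v ⊃ k), and O(v) is already established, so O(k).
Applying K to premise 3 (O(k ⊃ ~b)) and O(k) yields O(~b).
Applying K to premise 5 (O(~b ⊃ u)) and O(~b) yields O(u).
Applying K to premise 6 (O(u ⊃ ~q)) and O(u) yields O(~q).
The contrapositive of premise 8 (O(~w ⊃ q)) is O(~q ⊃ w), and O(~q) is already established, so O(w).
Premise 7 does not contribute to this derivation.
So O(w) follows.

Yes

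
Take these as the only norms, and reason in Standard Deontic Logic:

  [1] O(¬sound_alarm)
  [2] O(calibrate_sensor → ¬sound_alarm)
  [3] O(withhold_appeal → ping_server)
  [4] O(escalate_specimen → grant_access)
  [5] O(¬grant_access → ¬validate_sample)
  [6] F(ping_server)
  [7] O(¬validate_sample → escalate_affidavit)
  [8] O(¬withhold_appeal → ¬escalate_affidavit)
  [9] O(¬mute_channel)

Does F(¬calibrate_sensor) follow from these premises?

Premise 2 is O(calibrate_sensor → ¬sound_alarm); even if O(¬sound_alarm) held, inferring O(calibrate_sensor) would be affirming the consequent — invalid.
No other premise forces O(calibrate_sensor). An ideal world satisfying every premise can still have ¬calibrate_sensor true, so F(¬calibrate_sensor) is not derivable.

No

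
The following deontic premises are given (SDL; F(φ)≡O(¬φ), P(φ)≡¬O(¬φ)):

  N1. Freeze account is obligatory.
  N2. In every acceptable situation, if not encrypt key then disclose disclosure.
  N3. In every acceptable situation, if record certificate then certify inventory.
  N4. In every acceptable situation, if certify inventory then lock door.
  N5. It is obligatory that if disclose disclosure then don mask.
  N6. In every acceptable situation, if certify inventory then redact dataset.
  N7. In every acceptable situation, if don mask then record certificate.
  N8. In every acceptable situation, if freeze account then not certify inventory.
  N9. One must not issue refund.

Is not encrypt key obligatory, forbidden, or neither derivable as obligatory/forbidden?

From premise 1 we have O(freeze_account).
Applying K to premise 8 (O(freeze_account → ¬certify_inventory)) and O(freeze_account) yields O(¬certify_inventory).
The contrapositive of premise 3 (O(record_certificate → certify_inventory)) is O(¬certify_inventory → ¬record_certificate), and O(¬certify_inventory) is already established, so O(¬record_certificate).
Premise 7 is O(don_mask → record_certificate); contrapositively O(¬record_certificate → ¬don_mask). Since O(¬record_certificate) holds, K gives O(¬don_mask).
The contrapositive of premise 5 (O(disclose_disclosure → don_mask)) is O(¬don_mask → ¬disclose_disclosure), and O(¬don_mask) is already established, so O(¬disclose_disclosure).
The contrapositive of premise 2 (O(¬encrypt_key → disclose_disclosure)) is O(¬disclose_disclosure → encrypt_key), and O(¬disclose_disclosure) is already established, so O(encrypt_key).
Premises 4, 6, 9 do not contribute to this derivation.
Thus O(encrypt_key), which is F(¬encrypt_key): ¬encrypt_key is forbidden.

Forbidden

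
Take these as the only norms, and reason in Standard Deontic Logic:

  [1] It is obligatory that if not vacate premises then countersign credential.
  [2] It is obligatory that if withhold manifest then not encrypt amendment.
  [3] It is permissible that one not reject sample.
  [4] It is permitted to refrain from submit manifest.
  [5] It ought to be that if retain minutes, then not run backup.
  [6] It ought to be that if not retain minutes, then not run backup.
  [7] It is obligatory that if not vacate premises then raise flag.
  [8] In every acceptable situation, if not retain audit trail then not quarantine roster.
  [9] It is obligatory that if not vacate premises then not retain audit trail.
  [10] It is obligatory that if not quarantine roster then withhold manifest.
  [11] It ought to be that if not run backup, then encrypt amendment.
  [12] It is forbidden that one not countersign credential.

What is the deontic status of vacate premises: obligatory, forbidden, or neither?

By case analysis on ¬retain_minutes: premise 6 gives O(¬retain_minutes → ¬run_backup) and premise 5 gives O(retain_minutes → ¬run_backup), so O(¬run_backup) either way.
Premise 11 is O(¬run_backup → encrypt_amendment); since O(¬run_backup), deontic closure gives O(encrypt_amendment).
Premise 2 is O(withhold_manifest → ¬encrypt_amendment); contrapositively O(encrypt_amendment → ¬withhold_manifest). Since O(encrypt_amendment) holds, K gives O(¬withhold_manifest).
Premise 10, O(¬quarantine_roster → withhold_manifest), contraposes to O(¬withhold_manifest → quarantine_roster); with O(¬withhold_manifest) we get O(quarantine_roster).
Premise 8, O(¬retain_audit_trail → ¬quarantine_roster), contraposes to O(quarantine_roster → retain_audit_trail); with O(quarantine_roster) we get O(retain_audit_trail).
The contrapositive of premise 9 (O(¬vacate_premises → ¬retain_audit_trail)) is O(retain_audit_trail → vacate_premises), and O(retain_audit_trail) is already established, so O(vacate_premises).
Premises 1, 3, 4, 7, 12 do not contribute to this derivation.
Hence vacate_premises is obligatory.

Obligatory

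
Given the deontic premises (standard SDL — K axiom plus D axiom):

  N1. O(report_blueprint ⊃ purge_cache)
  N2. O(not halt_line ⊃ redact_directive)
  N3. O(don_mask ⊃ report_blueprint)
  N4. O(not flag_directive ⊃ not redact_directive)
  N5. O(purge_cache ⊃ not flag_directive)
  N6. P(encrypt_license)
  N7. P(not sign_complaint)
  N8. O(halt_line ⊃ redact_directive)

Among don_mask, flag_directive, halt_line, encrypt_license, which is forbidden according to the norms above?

Premises 2 and 8 cover both cases: O(not halt_line ⊃ redact_directive) and O(halt_line ⊃ redact_directive). Since not halt_line ∨ halt_line is a tautology, O(redact_directive) follows.
Premise 4, O(not flag_directive ⊃ not redact_directive), contraposes to O(redact_directive ⊃ flag_directive); with O(redact_directive) we get O(flag_directive).
Premise 5 is O(purge_cache ⊃ not flag_directive); contrapositively O(flag_directive ⊃ not purge_cache). Since O(flag_directive) holds, K gives O(not purge_cache).
The contrapositive of premise 1 (O(report_blueprint ⊃ purge_cache)) is O(not purge_cache ⊃ not report_blueprint), and O(not purge_cache) is already established, so O(not report_blueprint).
Premise 3, O(don_mask ⊃ report_blueprint), contraposes to O(not report_blueprint ⊃ not don_mask); with O(not report_blueprint) we get O(not don_mask).
So O(not don_mask) holds, i.e. don_mask is forbidden. None of the other listed options is forbidden under the premises.

don_mask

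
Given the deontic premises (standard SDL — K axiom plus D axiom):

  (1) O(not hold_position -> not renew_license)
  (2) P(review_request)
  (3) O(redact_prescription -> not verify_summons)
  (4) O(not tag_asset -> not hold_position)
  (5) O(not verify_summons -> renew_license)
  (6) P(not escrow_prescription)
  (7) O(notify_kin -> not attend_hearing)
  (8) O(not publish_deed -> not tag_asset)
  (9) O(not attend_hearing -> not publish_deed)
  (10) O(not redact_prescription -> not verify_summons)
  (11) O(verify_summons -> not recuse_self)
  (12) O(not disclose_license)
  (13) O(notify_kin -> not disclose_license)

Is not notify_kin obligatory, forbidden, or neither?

Obligatory

Premises 10 and 3 are O(not redact_prescription -> not verify_summons) and O(redact_prescription -> not verify_summons); every ideal world satisfies not redact_prescription or redact_prescription, so in either case not verify_summons holds — hence O(not verify_summons).
From O(not verify_summons) and premise 5, O(not verify_summons -> renew_license), we obtain O(renew_license).
The contrapositive of premise 1 (O(not hold_position -> not renew_license)) is O(renew_license -> hold_position), and O(renew_license) is already established, so O(hold_position).
Premise 4, O(not tag_asset -> not hold_position), contraposes to O(hold_position -> tag_asset); with O(hold_position) we get O(tag_asset).
The contrapositive of premise 8 (O(not publish_deed -> not tag_asset)) is O(tag_asset -> publish_deed), and O(tag_asset) is already established, so O(publish_deed).
Premise 9 is O(not attend_hearing -> not publish_deed); contrapositively O(publish_deed -> attend_hearing). Since O(publish_deed) holds, K gives O(attend_hearing).
Premise 7 is O(notify_kin -> not attend_hearing); contrapositively O(attend_hearing -> not notify_kin). Since O(attend_hearing) holds, K gives O(not notify_kin).
Premises 2, 6, 11, 12, 13 do not contribute to this derivation.
Hence not notify_kin is obligatory.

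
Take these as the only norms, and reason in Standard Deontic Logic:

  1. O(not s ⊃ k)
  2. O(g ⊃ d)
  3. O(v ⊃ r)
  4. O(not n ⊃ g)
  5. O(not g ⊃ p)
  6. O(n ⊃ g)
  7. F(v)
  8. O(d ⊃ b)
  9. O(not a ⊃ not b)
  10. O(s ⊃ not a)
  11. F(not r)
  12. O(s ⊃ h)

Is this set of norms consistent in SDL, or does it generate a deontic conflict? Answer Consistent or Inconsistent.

Premise 3 is O(v ⊃ r); even if O(r) held, inferring O(v) would be affirming the consequent — invalid.
So O(v) is not derivable, and the apparent clash with O(not v) does not arise.
A world satisfying every obligation exists (e.g. a=true, b=true, d=true, g=true, h=false, k=true, n=false, p=false, r=true, s=false, v=false); no atom is both obligatory and forbidden, so the set is consistent.

Consistent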